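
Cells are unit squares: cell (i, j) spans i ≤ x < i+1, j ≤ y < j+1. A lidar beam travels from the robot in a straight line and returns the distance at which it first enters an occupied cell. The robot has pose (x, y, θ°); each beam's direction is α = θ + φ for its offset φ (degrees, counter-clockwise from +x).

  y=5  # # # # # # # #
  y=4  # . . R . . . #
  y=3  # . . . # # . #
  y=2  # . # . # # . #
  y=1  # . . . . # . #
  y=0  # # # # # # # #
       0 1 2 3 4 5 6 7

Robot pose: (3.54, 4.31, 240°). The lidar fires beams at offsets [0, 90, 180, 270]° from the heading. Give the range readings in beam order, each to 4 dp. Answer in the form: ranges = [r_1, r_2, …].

ranges = [1.5127, 0.6200, 0.7967, 1.3800]

beam 1: φ=0°, α=240°
  cosα=-0.5000 sinα=-0.8660 | (3,4) | tMaxX 1.0800 tMaxY 0.3580 | tΔX 2.0000 tΔY 1.1547
    t=0.3580 [y] (3,3)
    t=1.0800 [x] (2,3)
    t=1.5127 [y] (2,2) — stop
  → r_1 = 1.5127
beam 2: φ=90°, α=330°
  cosα=0.8660 sinα=-0.5000 | (3,4) | tMaxX 0.5312 tMaxY 0.6200 | tΔX 1.1547 tΔY 2.0000
    t=0.5312 [x] (4,4)
    t=0.6200 [y] (4,3) — stop
  → r_2 = 0.6200
beam 3: φ=180°, α=60°
  cosα=0.5000 sinα=0.8660 | (3,4) | tMaxX 0.9200 tMaxY 0.7967 | tΔX 2.0000 tΔY 1.1547
    t=0.7967 [y] (3,5) — stop
  → r_3 = 0.7967
beam 4: φ=270°, α=150°
  cosα=-0.8660 sinα=0.5000 | (3,4) | tMaxX 0.6235 tMaxY 1.3800 | tΔX 1.1547 tΔY 2.0000
    t=0.6235 [x] (2,4)
    t=1.3800 [y] (2,5) — stop
  → r_4 = 1.3800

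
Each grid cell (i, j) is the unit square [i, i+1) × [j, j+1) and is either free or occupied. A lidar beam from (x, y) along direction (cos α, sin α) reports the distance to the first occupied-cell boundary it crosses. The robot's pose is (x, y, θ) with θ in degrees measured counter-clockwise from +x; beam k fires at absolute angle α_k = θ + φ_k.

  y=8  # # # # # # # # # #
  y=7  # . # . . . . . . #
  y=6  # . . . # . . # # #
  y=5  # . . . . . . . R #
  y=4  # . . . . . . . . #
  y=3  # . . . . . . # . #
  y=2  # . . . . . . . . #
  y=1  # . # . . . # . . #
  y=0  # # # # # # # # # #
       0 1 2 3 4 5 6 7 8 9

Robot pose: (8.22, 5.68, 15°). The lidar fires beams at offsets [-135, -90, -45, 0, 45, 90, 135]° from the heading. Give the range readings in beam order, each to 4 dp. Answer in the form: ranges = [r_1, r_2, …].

beam 1: φ=-135°, α=240°
  cosα=-0.5000 sinα=-0.8660 | (8,5) | tMaxX 0.4400 tMaxY 0.7852 | tΔX 2.0000 tΔY 1.1547
    t=0.4400 [x] (7,5)
    t=0.7852 [y] (7,4)
    t=1.9399 [y] (7,3) — stop
  → r_1 = 1.9399
beam 2: φ=-90°, α=285°
  cosα=0.2588 sinα=-0.9659 | (8,5) | tMaxX 3.0137 tMaxY 0.7040 | tΔX 3.8637 tΔY 1.0353
    t=0.7040 [y] (8,4)
    t=1.7393 [y] (8,3)
    t=2.7745 [y] (8,2)
    t=3.0137 [x] (9,2) — stop
  → r_2 = 3.0137
beam 3: φ=-45°, α=330°
  cosα=0.8660 sinα=-0.5000 | (8,5) | tMaxX 0.9007 tMaxY 1.3600 | tΔX 1.1547 tΔY 2.0000
    t=0.9007 [x] (9,5) — stop
  → r_3 = 0.9007
beam 4: φ=0°, α=15°
  cosα=0.9659 sinα=0.2588 | (8,5) | tMaxX 0.8075 tMaxY 1.2364 | tΔX 1.0353 tΔY 3.8637
    t=0.8075 [x] (9,5) — stop
  → r_4 = 0.8075
beam 5: φ=45°, α=60°
  cosα=0.5000 sinα=0.8660 | (8,5) | tMaxX 1.5600 tMaxY 0.3695 | tΔX 2.0000 tΔY 1.1547
    t=0.3695 [y] (8,6) — stop
  → r_5 = 0.3695
beam 6: φ=90°, α=105°
  cosα=-0.2588 sinα=0.9659 | (8,5) | tMaxX 0.8500 tMaxY 0.3313 | tΔX 3.8637 tΔY 1.0353
    t=0.3313 [y] (8,6) — stop
  → r_6 = 0.3313
beam 7: φ=135°, α=150°
  cosα=-0.8660 sinα=0.5000 | (8,5) | tMaxX 0.2540 tMaxY 0.6400 | tΔX 1.1547 tΔY 2.0000
    t=0.2540 [x] (7,5)
    t=0.6400 [y] (7,6) — stop
  → r_7 = 0.6400

ranges = [1.9399, 3.0137, 0.9007, 0.8075, 0.3695, 0.3313, 0.6400]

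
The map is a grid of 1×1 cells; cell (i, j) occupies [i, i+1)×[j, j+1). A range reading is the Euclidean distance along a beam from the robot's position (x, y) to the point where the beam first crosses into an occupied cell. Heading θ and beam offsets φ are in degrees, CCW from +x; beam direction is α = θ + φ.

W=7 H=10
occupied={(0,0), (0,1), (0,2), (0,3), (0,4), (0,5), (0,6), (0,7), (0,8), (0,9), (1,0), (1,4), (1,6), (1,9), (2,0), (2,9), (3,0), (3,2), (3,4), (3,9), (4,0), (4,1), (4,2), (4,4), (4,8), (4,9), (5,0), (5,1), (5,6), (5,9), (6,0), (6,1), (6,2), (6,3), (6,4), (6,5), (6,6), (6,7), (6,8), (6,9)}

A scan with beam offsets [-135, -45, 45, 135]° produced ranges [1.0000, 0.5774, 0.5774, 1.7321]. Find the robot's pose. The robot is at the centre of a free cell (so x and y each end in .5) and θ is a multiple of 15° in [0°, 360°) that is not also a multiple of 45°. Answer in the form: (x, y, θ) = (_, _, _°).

Candidates: 30 free-cell centres × 16 headings = 480 poses. Raycast each; keep the one whose scan matches to 4 dp.
  (2.5, 5.5, 300°): beam 1 = 1.5529 ≠ 1.0000 ✗
  (2.5, 8.5, 240°): beam 1 = 0.5176 ≠ 1.0000 ✗
  (5.5, 3.5, 195°): beam 2 = 1.0000 ≠ 0.5774 ✗
  …
  (1.5, 1.5, 255°): r_1=1.0000, r_2=0.5774, r_3=0.5774, r_4=1.7321 — all match ✓
Only this pose fits every beam.

(x, y, θ) = (1.5, 1.5, 255°)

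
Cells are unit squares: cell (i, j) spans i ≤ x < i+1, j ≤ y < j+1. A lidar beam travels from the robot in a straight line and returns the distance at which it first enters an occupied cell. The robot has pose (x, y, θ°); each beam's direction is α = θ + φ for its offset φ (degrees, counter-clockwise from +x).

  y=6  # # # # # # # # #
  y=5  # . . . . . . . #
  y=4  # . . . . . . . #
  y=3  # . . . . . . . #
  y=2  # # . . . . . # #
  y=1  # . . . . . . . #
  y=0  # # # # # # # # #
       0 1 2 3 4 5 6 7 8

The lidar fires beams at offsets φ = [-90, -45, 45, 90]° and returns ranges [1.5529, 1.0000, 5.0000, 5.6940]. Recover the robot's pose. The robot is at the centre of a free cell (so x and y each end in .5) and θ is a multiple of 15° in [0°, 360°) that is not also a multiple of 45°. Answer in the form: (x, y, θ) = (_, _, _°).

(x, y, θ) = (2.5, 3.5, 285°)

Enumerate (i+0.5, j+0.5, θ) over the 33 free cells and 16 admissible headings. For each, cast all 4 beams and compare to the given ranges.
  (7.5, 4.5, 345°): beam 3 = 0.5774 ≠ 5.0000 ✗
  (4.5, 5.5, 285°): beam 1 = 3.6235 ≠ 1.5529 ✗
  (5.5, 5.5, 150°): beam 1 = 0.5774 ≠ 1.5529 ✗
  …
  (2.5, 3.5, 285°): r_1=1.5529, r_2=1.0000, r_3=5.0000, r_4=5.6940 — all match ✓
Unique over the lattice → pose = (2.5, 3.5, 285°).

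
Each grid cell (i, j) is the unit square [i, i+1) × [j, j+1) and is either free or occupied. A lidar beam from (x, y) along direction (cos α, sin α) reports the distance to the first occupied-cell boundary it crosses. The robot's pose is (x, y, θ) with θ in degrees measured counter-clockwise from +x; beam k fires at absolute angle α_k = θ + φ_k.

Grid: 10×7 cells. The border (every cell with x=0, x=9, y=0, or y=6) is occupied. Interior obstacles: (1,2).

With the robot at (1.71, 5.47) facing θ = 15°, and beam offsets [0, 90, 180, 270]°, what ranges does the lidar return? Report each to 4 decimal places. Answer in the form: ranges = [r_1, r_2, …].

beam 1: φ=0°, α=15°
  dir = (cos 15°, sin 15°) = (0.9659, 0.2588); from cell (1,5)
  next x-line at t=0.3002, next y-line at t=2.0478; Δt_x=1.0353, Δt_y=3.8637
    x: enter (2,5) at t=0.3002
    x: enter (3,5) at t=1.3355
    y: enter (3,6) at t=2.0478 ← occupied
  → r_1 = 2.0478
beam 2: φ=90°, α=105°
  dir = (cos 105°, sin 105°) = (-0.2588, 0.9659); from cell (1,5)
  next x-line at t=2.7432, next y-line at t=0.5487; Δt_x=3.8637, Δt_y=1.0353
    y: enter (1,6) at t=0.5487 ← occupied
  → r_2 = 0.5487
beam 3: φ=180°, α=195°
  dir = (cos 195°, sin 195°) = (-0.9659, -0.2588); from cell (1,5)
  next x-line at t=0.7350, next y-line at t=1.8159; Δt_x=1.0353, Δt_y=3.8637
    x: enter (0,5) at t=0.7350 ← occupied
  → r_3 = 0.7350
beam 4: φ=270°, α=285°
  dir = (cos 285°, sin 285°) = (0.2588, -0.9659); from cell (1,5)
  next x-line at t=1.1205, next y-line at t=0.4866; Δt_x=3.8637, Δt_y=1.0353
    y: enter (1,4) at t=0.4866
    x: enter (2,4) at t=1.1205
    y: enter (2,3) at t=1.5219
    y: enter (2,2) at t=2.5571
    y: enter (2,1) at t=3.5924
    y: enter (2,0) at t=4.6277 ← occupied
  → r_4 = 4.6277

ranges = [2.0478, 0.5487, 0.7350, 4.6277]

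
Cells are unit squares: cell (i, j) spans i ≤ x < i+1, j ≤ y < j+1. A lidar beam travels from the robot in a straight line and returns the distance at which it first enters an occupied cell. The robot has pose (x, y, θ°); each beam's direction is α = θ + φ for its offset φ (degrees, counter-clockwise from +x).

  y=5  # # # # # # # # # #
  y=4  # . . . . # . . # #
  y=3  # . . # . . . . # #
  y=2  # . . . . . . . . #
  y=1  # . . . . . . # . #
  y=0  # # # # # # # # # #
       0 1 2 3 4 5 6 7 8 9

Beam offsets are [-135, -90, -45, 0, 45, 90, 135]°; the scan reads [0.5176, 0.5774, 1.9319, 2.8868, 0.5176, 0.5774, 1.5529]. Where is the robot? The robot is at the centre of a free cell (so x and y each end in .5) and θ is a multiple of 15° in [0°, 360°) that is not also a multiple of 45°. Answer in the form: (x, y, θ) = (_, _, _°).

(x, y, θ) = (3.5, 4.5, 210°)

Enumerate (i+0.5, j+0.5, θ) over the 27 free cells and 16 admissible headings. For each, cast all 7 beams and compare to the given ranges.
  (4.5, 4.5, 195°): beam 1 = 0.5774 ≠ 0.5176 ✗
  (3.5, 4.5, 30°): beam 3 = 1.5529 ≠ 1.9319 ✗
  (7.5, 2.5, 210°): beam 1 = 1.9319 ≠ 0.5176 ✗
  …
  (3.5, 4.5, 210°): r_1=0.5176, r_2=0.5774, r_3=1.9319, r_4=2.8868, r_5=0.5176, r_6=0.5774, r_7=1.5529 — all match ✓
No second candidate reproduces the full scan.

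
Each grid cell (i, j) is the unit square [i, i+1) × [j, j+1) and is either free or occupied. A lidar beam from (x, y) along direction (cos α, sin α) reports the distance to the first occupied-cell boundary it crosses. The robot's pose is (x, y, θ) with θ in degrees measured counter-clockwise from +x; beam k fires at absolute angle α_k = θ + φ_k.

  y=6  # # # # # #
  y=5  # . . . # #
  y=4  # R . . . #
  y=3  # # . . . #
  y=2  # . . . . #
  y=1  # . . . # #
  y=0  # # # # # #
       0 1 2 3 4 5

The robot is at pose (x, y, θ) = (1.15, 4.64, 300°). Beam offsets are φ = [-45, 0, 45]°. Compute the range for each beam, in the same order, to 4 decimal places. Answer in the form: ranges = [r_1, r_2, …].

beam 1: φ=-45°, α=255°
  dir = (cos 255°, sin 255°) = (-0.2588, -0.9659); from cell (1,4)
  next x-line at t=0.5796, next y-line at t=0.6626; Δt_x=3.8637, Δt_y=1.0353
    x: enter (0,4) at t=0.5796 ← occupied
  → r_1 = 0.5796
beam 2: φ=0°, α=300°
  dir = (cos 300°, sin 300°) = (0.5000, -0.8660); from cell (1,4)
  next x-line at t=1.7000, next y-line at t=0.7390; Δt_x=2.0000, Δt_y=1.1547
    y: enter (1,3) at t=0.7390 ← occupied
  → r_2 = 0.7390
beam 3: φ=45°, α=345°
  dir = (cos 345°, sin 345°) = (0.9659, -0.2588); from cell (1,4)
  next x-line at t=0.8800, next y-line at t=2.4728; Δt_x=1.0353, Δt_y=3.8637
    x: enter (2,4) at t=0.8800
    x: enter (3,4) at t=1.9153
    y: enter (3,3) at t=2.4728
    x: enter (4,3) at t=2.9505
    x: enter (5,3) at t=3.9858 ← occupied
  → r_3 = 3.9858

ranges = [0.5796, 0.7390, 3.9858]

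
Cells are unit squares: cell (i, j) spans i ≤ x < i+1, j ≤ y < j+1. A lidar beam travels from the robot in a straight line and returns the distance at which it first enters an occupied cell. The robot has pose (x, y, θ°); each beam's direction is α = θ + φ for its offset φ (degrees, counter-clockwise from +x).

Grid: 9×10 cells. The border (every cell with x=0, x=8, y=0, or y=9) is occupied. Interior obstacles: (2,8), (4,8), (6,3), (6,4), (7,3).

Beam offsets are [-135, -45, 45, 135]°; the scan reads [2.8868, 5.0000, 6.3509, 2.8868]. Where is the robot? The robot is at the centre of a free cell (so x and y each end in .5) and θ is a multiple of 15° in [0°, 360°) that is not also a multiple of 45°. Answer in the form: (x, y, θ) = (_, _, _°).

The pose lattice has 51·16 = 816 candidates. Test each by forward raycasting.
  (2.5, 5.5, 165°): beam 1 = 6.3509 ≠ 2.8868 ✗
  (5.5, 3.5, 105°): beam 1 = 0.5774 ≠ 2.8868 ✗
  (7.5, 2.5, 60°): beam 1 = 1.5529 ≠ 2.8868 ✗
  …
  (3.5, 3.5, 15°): r_1=2.8868, r_2=5.0000, r_3=6.3509, r_4=2.8868 — all match ✓
Only this pose fits every beam.

(x, y, θ) = (3.5, 3.5, 15°)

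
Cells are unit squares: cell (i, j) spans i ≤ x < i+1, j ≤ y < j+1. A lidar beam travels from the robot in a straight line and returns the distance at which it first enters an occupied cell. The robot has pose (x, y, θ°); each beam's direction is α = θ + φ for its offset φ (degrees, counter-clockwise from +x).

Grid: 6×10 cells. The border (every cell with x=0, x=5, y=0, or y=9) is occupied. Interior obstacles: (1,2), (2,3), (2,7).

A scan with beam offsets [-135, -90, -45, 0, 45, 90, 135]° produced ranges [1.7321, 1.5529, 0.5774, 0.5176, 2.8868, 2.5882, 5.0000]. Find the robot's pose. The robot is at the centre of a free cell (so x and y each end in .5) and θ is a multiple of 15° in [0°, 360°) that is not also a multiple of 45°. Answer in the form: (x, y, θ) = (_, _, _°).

(x, y, θ) = (2.5, 4.5, 285°)

Candidates: 29 free-cell centres × 16 headings = 464 poses. Raycast each; keep the one whose scan matches to 4 dp.
  (1.5, 4.5, 150°): beam 1 = 3.6235 ≠ 1.7321 ✗
  (2.5, 2.5, 105°): beam 1 = 2.8868 ≠ 1.7321 ✗
  (2.5, 8.5, 30°): beam 1 = 0.5176 ≠ 1.7321 ✗
  (3.5, 2.5, 210°): beam 1 = 5.7956 ≠ 1.7321 ✗
  …
  (2.5, 4.5, 285°): r_1=1.7321, r_2=1.5529, r_3=0.5774, r_4=0.5176, r_5=2.8868, r_6=2.5882, r_7=5.0000 — all match ✓
Unique over the lattice → pose = (2.5, 4.5, 285°).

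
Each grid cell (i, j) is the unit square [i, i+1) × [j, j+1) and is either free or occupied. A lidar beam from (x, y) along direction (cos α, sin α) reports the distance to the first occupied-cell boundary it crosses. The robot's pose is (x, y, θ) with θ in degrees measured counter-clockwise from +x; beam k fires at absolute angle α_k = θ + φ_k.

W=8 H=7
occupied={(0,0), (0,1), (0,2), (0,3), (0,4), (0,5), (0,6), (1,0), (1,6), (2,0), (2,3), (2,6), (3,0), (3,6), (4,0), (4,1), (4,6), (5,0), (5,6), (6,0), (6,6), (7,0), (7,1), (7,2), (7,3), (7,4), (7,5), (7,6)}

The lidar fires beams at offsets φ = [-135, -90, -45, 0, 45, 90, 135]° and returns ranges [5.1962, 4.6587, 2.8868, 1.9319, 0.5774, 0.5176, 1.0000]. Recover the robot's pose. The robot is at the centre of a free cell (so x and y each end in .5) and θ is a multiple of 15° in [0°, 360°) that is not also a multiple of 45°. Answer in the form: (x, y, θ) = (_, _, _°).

Candidates: 28 free-cell centres × 16 headings = 448 poses. Raycast each; keep the one whose scan matches to 4 dp.
  (2.5, 2.5, 285°): beam 1 = 1.7321 ≠ 5.1962 ✗
  (3.5, 1.5, 240°): beam 1 = 1.9319 ≠ 5.1962 ✗
  (1.5, 2.5, 285°): beam 1 = 0.5774 ≠ 5.1962 ✗
  (6.5, 1.5, 210°): beam 1 = 1.9319 ≠ 5.1962 ✗
  …
  (4.5, 5.5, 15°): r_1=5.1962, r_2=4.6587, r_3=2.8868, r_4=1.9319, r_5=0.5774, r_6=0.5176, r_7=1.0000 — all match ✓
Unique over the lattice → pose = (4.5, 5.5, 15°).

(x, y, θ) = (4.5, 5.5, 15°)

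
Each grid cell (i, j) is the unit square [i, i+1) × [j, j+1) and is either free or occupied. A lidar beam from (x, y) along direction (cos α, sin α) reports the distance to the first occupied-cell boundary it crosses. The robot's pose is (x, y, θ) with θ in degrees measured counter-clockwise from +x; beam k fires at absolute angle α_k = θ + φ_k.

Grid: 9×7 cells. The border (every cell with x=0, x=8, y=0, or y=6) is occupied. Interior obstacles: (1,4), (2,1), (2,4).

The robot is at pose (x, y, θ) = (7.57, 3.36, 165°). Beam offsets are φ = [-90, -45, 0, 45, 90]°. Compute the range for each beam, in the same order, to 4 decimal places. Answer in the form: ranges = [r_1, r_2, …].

ranges = [1.6614, 3.0484, 4.7312, 4.7200, 2.4433]

beam 1: φ=-90°, α=75°
  dir = (cos 75°, sin 75°) = (0.2588, 0.9659); from cell (7,3)
  next x-line at t=1.6614, next y-line at t=0.6626; Δt_x=3.8637, Δt_y=1.0353
    y: enter (7,4) at t=0.6626
    x: enter (8,4) at t=1.6614 ← occupied
  → r_1 = 1.6614
beam 2: φ=-45°, α=120°
  dir = (cos 120°, sin 120°) = (-0.5000, 0.8660); from cell (7,3)
  next x-line at t=1.1400, next y-line at t=0.7390; Δt_x=2.0000, Δt_y=1.1547
    y: enter (7,4) at t=0.7390
    x: enter (6,4) at t=1.1400
    y: enter (6,5) at t=1.8937
    y: enter (6,6) at t=3.0484 ← occupied
  → r_2 = 3.0484
beam 3: φ=0°, α=165°
  dir = (cos 165°, sin 165°) = (-0.9659, 0.2588); from cell (7,3)
  next x-line at t=0.5901, next y-line at t=2.4728; Δt_x=1.0353, Δt_y=3.8637
    x: enter (6,3) at t=0.5901
    x: enter (5,3) at t=1.6254
    y: enter (5,4) at t=2.4728
    x: enter (4,4) at t=2.6607
    x: enter (3,4) at t=3.6959
    x: enter (2,4) at t=4.7312 ← occupied
  → r_3 = 4.7312
beam 4: φ=45°, α=210°
  dir = (cos 210°, sin 210°) = (-0.8660, -0.5000); from cell (7,3)
  next x-line at t=0.6582, next y-line at t=0.7200; Δt_x=1.1547, Δt_y=2.0000
    x: enter (6,3) at t=0.6582
    y: enter (6,2) at t=0.7200
    x: enter (5,2) at t=1.8129
    y: enter (5,1) at t=2.7200
    x: enter (4,1) at t=2.9676
    x: enter (3,1) at t=4.1223
    y: enter (3,0) at t=4.7200 ← occupied
  → r_4 = 4.7200
beam 5: φ=90°, α=255°
  dir = (cos 255°, sin 255°) = (-0.2588, -0.9659); from cell (7,3)
  next x-line at t=2.2023, next y-line at t=0.3727; Δt_x=3.8637, Δt_y=1.0353
    y: enter (7,2) at t=0.3727
    y: enter (7,1) at t=1.4080
    x: enter (6,1) at t=2.2023
    y: enter (6,0) at t=2.4433 ← occupied
  → r_5 = 2.4433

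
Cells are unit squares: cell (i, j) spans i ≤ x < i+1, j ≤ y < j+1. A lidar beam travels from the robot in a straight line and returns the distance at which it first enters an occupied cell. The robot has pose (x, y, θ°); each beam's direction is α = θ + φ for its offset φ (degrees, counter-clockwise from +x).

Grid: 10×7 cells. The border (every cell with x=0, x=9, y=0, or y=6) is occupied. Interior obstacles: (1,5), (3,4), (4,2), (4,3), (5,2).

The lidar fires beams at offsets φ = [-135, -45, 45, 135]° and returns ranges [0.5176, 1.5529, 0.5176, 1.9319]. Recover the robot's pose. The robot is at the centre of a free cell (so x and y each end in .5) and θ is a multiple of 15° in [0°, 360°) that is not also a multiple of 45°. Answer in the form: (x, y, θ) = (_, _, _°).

Enumerate (i+0.5, j+0.5, θ) over the 35 free cells and 16 admissible headings. For each, cast all 4 beams and compare to the given ranges.
  (2.5, 2.5, 150°): beam 1 = 1.5529 ≠ 0.5176 ✗
  (2.5, 1.5, 105°): beam 1 = 1.0000 ≠ 0.5176 ✗
  (7.5, 5.5, 345°): beam 1 = 3.0000 ≠ 0.5176 ✗
  (6.5, 4.5, 60°): beam 1 = 3.6235 ≠ 0.5176 ✗
  (8.5, 4.5, 15°): beam 1 = 4.0415 ≠ 0.5176 ✗
  …
  (3.5, 5.5, 240°): r_1=0.5176, r_2=1.5529, r_3=0.5176, r_4=1.9319 — all match ✓
Only this pose fits every beam.

(x, y, θ) = (3.5, 5.5, 240°)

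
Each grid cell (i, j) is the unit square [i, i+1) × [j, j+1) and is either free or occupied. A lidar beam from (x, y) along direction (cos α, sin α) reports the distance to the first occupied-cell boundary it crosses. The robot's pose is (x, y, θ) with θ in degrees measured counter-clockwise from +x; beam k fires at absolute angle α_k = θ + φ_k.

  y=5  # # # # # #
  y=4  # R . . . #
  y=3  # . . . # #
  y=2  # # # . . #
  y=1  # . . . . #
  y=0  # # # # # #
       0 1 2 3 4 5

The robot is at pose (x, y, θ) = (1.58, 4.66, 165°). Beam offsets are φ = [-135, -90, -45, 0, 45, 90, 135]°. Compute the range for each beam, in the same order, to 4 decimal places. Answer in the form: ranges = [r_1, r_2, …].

ranges = [0.6800, 0.3520, 0.3926, 0.6005, 0.6697, 1.7186, 1.9168]

beam 1: φ=-135°, α=30°
  direction (0.8660, 0.5000); cell (1,4); t to first gridline: x 0.4850, y 0.6800 (then +1.1547 / +2.0000)
    (2,4) via x @ 0.4850
    (2,5) via y @ 0.6800  # hit
  → r_1 = 0.6800
beam 2: φ=-90°, α=75°
  direction (0.2588, 0.9659); cell (1,4); t to first gridline: x 1.6228, y 0.3520 (then +3.8637 / +1.0353)
    (1,5) via y @ 0.3520  # hit
  → r_2 = 0.3520
beam 3: φ=-45°, α=120°
  direction (-0.5000, 0.8660); cell (1,4); t to first gridline: x 1.1600, y 0.3926 (then +2.0000 / +1.1547)
    (1,5) via y @ 0.3926  # hit
  → r_3 = 0.3926
beam 4: φ=0°, α=165°
  direction (-0.9659, 0.2588); cell (1,4); t to first gridline: x 0.6005, y 1.3137 (then +1.0353 / +3.8637)
    (0,4) via x @ 0.6005  # hit
  → r_4 = 0.6005
beam 5: φ=45°, α=210°
  direction (-0.8660, -0.5000); cell (1,4); t to first gridline: x 0.6697, y 1.3200 (then +1.1547 / +2.0000)
    (0,4) via x @ 0.6697  # hit
  → r_5 = 0.6697
beam 6: φ=90°, α=255°
  direction (-0.2588, -0.9659); cell (1,4); t to first gridline: x 2.2409, y 0.6833 (then +3.8637 / +1.0353)
    (1,3) via y @ 0.6833
    (1,2) via y @ 1.7186  # hit
  → r_6 = 1.7186
beam 7: φ=135°, α=300°
  direction (0.5000, -0.8660); cell (1,4); t to first gridline: x 0.8400, y 0.7621 (then +2.0000 / +1.1547)
    (1,3) via y @ 0.7621
    (2,3) via x @ 0.8400
    (2,2) via y @ 1.9168  # hit
  → r_7 = 1.9168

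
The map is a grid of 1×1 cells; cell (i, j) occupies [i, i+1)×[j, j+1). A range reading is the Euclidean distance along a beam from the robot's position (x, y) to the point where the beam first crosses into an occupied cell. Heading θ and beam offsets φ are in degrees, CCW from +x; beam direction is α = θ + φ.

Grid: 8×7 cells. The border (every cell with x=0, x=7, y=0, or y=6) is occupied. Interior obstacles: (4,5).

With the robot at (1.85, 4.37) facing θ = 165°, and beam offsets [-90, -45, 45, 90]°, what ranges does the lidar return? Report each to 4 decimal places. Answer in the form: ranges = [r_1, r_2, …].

ranges = [1.6875, 1.7000, 0.9815, 3.2841]

beam 1: φ=-90°, α=75°
  d=(0.2588,0.9659)  start (1,4)  tX=0.5796 tY=0.6522  stride 1/|dx|=3.8637 1/|dy|=1.0353
    cross x-line → (2,4), t=0.5796
    cross y-line → (2,5), t=0.6522
    cross y-line → (2,6), t=1.6875 (wall)
  → r_1 = 1.6875
beam 2: φ=-45°, α=120°
  d=(-0.5000,0.8660)  start (1,4)  tX=1.7000 tY=0.7275  stride 1/|dx|=2.0000 1/|dy|=1.1547
    cross y-line → (1,5), t=0.7275
    cross x-line → (0,5), t=1.7000 (wall)
  → r_2 = 1.7000
beam 3: φ=45°, α=210°
  d=(-0.8660,-0.5000)  start (1,4)  tX=0.9815 tY=0.7400  stride 1/|dx|=1.1547 1/|dy|=2.0000
    cross y-line → (1,3), t=0.7400
    cross x-line → (0,3), t=0.9815 (wall)
  → r_3 = 0.9815
beam 4: φ=90°, α=255°
  d=(-0.2588,-0.9659)  start (1,4)  tX=3.2841 tY=0.3831  stride 1/|dx|=3.8637 1/|dy|=1.0353
    cross y-line → (1,3), t=0.3831
    cross y-line → (1,2), t=1.4183
    cross y-line → (1,1), t=2.4536
    cross x-line → (0,1), t=3.2841 (wall)
  → r_4 = 3.2841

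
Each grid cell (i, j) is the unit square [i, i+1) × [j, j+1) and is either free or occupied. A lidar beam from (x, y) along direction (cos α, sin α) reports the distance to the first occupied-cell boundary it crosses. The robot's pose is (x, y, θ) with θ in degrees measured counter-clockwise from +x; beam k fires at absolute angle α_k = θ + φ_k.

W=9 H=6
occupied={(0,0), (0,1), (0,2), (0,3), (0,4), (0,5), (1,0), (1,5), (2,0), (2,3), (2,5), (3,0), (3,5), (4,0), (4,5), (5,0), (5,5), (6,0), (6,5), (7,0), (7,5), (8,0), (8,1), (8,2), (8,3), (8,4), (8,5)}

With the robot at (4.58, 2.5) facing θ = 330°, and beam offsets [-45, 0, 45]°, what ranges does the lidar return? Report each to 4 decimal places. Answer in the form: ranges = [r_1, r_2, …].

ranges = [1.5529, 3.0000, 3.5406]

beam 1: φ=-45°, α=285°
  d=(0.2588,-0.9659)  start (4,2)  tX=1.6228 tY=0.5176  stride 1/|dx|=3.8637 1/|dy|=1.0353
    cross y-line → (4,1), t=0.5176
    cross y-line → (4,0), t=1.5529 (wall)
  → r_1 = 1.5529
beam 2: φ=0°, α=330°
  d=(0.8660,-0.5000)  start (4,2)  tX=0.4850 tY=1.0000  stride 1/|dx|=1.1547 1/|dy|=2.0000
    cross x-line → (5,2), t=0.4850
    cross y-line → (5,1), t=1.0000
    cross x-line → (6,1), t=1.6397
    cross x-line → (7,1), t=2.7944
    cross y-line → (7,0), t=3.0000 (wall)
  → r_2 = 3.0000
beam 3: φ=45°, α=15°
  d=(0.9659,0.2588)  start (4,2)  tX=0.4348 tY=1.9319  stride 1/|dx|=1.0353 1/|dy|=3.8637
    cross x-line → (5,2), t=0.4348
    cross x-line → (6,2), t=1.4701
    cross y-line → (6,3), t=1.9319
    cross x-line → (7,3), t=2.5054
    cross x-line → (8,3), t=3.5406 (wall)
  → r_3 = 3.5406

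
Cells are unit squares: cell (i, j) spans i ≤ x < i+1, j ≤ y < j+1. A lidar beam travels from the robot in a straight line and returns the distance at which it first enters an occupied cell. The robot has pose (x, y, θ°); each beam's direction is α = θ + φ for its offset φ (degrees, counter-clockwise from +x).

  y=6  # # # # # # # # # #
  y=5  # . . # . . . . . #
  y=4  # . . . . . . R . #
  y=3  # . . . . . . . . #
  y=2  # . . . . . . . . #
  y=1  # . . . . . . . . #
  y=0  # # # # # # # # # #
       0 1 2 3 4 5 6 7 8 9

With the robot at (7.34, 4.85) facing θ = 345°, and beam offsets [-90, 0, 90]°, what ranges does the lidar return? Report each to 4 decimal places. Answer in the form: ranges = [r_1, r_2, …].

beam 1: φ=-90°, α=255°
  d=(-0.2588,-0.9659)  start (7,4)  tX=1.3137 tY=0.8800  stride 1/|dx|=3.8637 1/|dy|=1.0353
    cross y-line → (7,3), t=0.8800
    cross x-line → (6,3), t=1.3137
    cross y-line → (6,2), t=1.9153
    cross y-line → (6,1), t=2.9505
    cross y-line → (6,0), t=3.9858 (wall)
  → r_1 = 3.9858
beam 2: φ=0°, α=345°
  d=(0.9659,-0.2588)  start (7,4)  tX=0.6833 tY=3.2841  stride 1/|dx|=1.0353 1/|dy|=3.8637
    cross x-line → (8,4), t=0.6833
    cross x-line → (9,4), t=1.7186 (wall)
  → r_2 = 1.7186
beam 3: φ=90°, α=75°
  d=(0.2588,0.9659)  start (7,4)  tX=2.5500 tY=0.1553  stride 1/|dx|=3.8637 1/|dy|=1.0353
    cross y-line → (7,5), t=0.1553
    cross y-line → (7,6), t=1.1906 (wall)
  → r_3 = 1.1906

ranges = [3.9858, 1.7186, 1.1906]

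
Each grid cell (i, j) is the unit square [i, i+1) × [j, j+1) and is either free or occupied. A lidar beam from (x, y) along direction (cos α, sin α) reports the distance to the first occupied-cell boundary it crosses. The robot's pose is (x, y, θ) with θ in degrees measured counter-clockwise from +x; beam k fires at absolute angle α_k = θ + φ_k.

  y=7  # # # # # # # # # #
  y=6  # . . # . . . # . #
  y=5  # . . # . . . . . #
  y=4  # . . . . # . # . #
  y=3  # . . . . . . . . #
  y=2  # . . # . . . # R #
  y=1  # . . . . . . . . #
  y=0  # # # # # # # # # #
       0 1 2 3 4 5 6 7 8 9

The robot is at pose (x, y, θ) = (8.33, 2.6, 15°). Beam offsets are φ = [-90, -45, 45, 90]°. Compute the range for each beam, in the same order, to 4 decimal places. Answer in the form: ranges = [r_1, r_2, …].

beam 1: φ=-90°, α=285°
  direction (0.2588, -0.9659); cell (8,2); t to first gridline: x 2.5887, y 0.6212 (then +3.8637 / +1.0353)
    (8,1) via y @ 0.6212
    (8,0) via y @ 1.6564  # hit
  → r_1 = 1.6564
beam 2: φ=-45°, α=330°
  direction (0.8660, -0.5000); cell (8,2); t to first gridline: x 0.7736, y 1.2000 (then +1.1547 / +2.0000)
    (9,2) via x @ 0.7736  # hit
  → r_2 = 0.7736
beam 3: φ=45°, α=60°
  direction (0.5000, 0.8660); cell (8,2); t to first gridline: x 1.3400, y 0.4619 (then +2.0000 / +1.1547)
    (8,3) via y @ 0.4619
    (9,3) via x @ 1.3400  # hit
  → r_3 = 1.3400
beam 4: φ=90°, α=105°
  direction (-0.2588, 0.9659); cell (8,2); t to first gridline: x 1.2750, y 0.4141 (then +3.8637 / +1.0353)
    (8,3) via y @ 0.4141
    (7,3) via x @ 1.2750
    (7,4) via y @ 1.4494  # hit
  → r_4 = 1.4494

ranges = [1.6564, 0.7736, 1.3400, 1.4494]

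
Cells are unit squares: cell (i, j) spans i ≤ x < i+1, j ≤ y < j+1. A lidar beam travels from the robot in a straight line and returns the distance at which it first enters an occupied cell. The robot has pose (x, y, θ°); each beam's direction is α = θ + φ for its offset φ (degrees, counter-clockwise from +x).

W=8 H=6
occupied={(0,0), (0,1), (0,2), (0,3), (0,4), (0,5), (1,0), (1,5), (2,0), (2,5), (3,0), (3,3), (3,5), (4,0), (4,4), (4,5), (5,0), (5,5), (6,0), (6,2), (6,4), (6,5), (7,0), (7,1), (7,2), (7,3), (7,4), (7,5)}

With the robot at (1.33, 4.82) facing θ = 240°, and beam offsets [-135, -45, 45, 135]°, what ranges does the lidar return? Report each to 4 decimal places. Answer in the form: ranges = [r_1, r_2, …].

beam 1: φ=-135°, α=105°
  d=(-0.2588,0.9659)  start (1,4)  tX=1.2750 tY=0.1863  stride 1/|dx|=3.8637 1/|dy|=1.0353
    cross y-line → (1,5), t=0.1863 (wall)
  → r_1 = 0.1863
beam 2: φ=-45°, α=195°
  d=(-0.9659,-0.2588)  start (1,4)  tX=0.3416 tY=3.1682  stride 1/|dx|=1.0353 1/|dy|=3.8637
    cross x-line → (0,4), t=0.3416 (wall)
  → r_2 = 0.3416
beam 3: φ=45°, α=285°
  d=(0.2588,-0.9659)  start (1,4)  tX=2.5887 tY=0.8489  stride 1/|dx|=3.8637 1/|dy|=1.0353
    cross y-line → (1,3), t=0.8489
    cross y-line → (1,2), t=1.8842
    cross x-line → (2,2), t=2.5887
    cross y-line → (2,1), t=2.9195
    cross y-line → (2,0), t=3.9548 (wall)
  → r_3 = 3.9548
beam 4: φ=135°, α=15°
  d=(0.9659,0.2588)  start (1,4)  tX=0.6936 tY=0.6955  stride 1/|dx|=1.0353 1/|dy|=3.8637
    cross x-line → (2,4), t=0.6936
    cross y-line → (2,5), t=0.6955 (wall)
  → r_4 = 0.6955

ranges = [0.1863, 0.3416, 3.9548, 0.6955]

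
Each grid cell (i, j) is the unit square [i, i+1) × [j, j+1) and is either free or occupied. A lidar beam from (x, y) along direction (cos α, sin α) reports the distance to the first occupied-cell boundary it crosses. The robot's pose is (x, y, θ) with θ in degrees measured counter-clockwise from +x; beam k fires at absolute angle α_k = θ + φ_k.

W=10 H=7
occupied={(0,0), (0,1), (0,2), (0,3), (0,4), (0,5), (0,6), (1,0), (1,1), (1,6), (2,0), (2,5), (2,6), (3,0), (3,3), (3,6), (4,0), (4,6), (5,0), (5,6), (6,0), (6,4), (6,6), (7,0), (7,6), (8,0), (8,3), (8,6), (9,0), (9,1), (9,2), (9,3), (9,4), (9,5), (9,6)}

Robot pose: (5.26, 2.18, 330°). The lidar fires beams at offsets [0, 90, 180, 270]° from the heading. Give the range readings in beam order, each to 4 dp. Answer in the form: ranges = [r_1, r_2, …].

beam 1: φ=0°, α=330°
  direction (0.8660, -0.5000); cell (5,2); t to first gridline: x 0.8545, y 0.3600 (then +1.1547 / +2.0000)
    (5,1) via y @ 0.3600
    (6,1) via x @ 0.8545
    (7,1) via x @ 2.0092
    (7,0) via y @ 2.3600  # hit
  → r_1 = 2.3600
beam 2: φ=90°, α=60°
  direction (0.5000, 0.8660); cell (5,2); t to first gridline: x 1.4800, y 0.9469 (then +2.0000 / +1.1547)
    (5,3) via y @ 0.9469
    (6,3) via x @ 1.4800
    (6,4) via y @ 2.1016  # hit
  → r_2 = 2.1016
beam 3: φ=180°, α=150°
  direction (-0.8660, 0.5000); cell (5,2); t to first gridline: x 0.3002, y 1.6400 (then +1.1547 / +2.0000)
    (4,2) via x @ 0.3002
    (3,2) via x @ 1.4549
    (3,3) via y @ 1.6400  # hit
  → r_3 = 1.6400
beam 4: φ=270°, α=240°
  direction (-0.5000, -0.8660); cell (5,2); t to first gridline: x 0.5200, y 0.2078 (then +2.0000 / +1.1547)
    (5,1) via y @ 0.2078
    (4,1) via x @ 0.5200
    (4,0) via y @ 1.3625  # hit
  → r_4 = 1.3625

ranges = [2.3600, 2.1016, 1.6400, 1.3625]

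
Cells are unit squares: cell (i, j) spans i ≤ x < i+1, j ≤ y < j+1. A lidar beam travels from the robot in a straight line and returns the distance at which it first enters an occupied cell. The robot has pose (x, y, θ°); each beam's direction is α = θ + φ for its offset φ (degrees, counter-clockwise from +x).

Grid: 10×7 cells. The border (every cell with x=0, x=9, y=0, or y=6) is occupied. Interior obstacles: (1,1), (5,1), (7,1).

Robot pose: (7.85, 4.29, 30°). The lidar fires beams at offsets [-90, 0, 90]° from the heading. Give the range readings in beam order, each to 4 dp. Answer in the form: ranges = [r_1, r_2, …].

beam 1: φ=-90°, α=300°
  d=(0.5000,-0.8660)  start (7,4)  tX=0.3000 tY=0.3349  stride 1/|dx|=2.0000 1/|dy|=1.1547
    cross x-line → (8,4), t=0.3000
    cross y-line → (8,3), t=0.3349
    cross y-line → (8,2), t=1.4896
    cross x-line → (9,2), t=2.3000 (wall)
  → r_1 = 2.3000
beam 2: φ=0°, α=30°
  d=(0.8660,0.5000)  start (7,4)  tX=0.1732 tY=1.4200  stride 1/|dx|=1.1547 1/|dy|=2.0000
    cross x-line → (8,4), t=0.1732
    cross x-line → (9,4), t=1.3279 (wall)
  → r_2 = 1.3279
beam 3: φ=90°, α=120°
  d=(-0.5000,0.8660)  start (7,4)  tX=1.7000 tY=0.8198  stride 1/|dx|=2.0000 1/|dy|=1.1547
    cross y-line → (7,5), t=0.8198
    cross x-line → (6,5), t=1.7000
    cross y-line → (6,6), t=1.9745 (wall)
  → r_3 = 1.9745

ranges = [2.3000, 1.3279, 1.9745]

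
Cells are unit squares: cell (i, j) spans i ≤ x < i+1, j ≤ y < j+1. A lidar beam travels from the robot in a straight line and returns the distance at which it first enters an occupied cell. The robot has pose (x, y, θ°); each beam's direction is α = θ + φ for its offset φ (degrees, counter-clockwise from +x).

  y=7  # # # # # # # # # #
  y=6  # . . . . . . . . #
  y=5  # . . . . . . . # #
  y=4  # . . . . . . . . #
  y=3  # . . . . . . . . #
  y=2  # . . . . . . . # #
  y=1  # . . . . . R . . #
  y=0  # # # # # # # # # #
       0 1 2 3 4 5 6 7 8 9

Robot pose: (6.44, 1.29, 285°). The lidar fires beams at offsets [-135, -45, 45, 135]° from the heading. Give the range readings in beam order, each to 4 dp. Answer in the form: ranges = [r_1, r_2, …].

beam 1: φ=-135°, α=150°
  cosα=-0.8660 sinα=0.5000 | (6,1) | tMaxX 0.5081 tMaxY 1.4200 | tΔX 1.1547 tΔY 2.0000
    t=0.5081 [x] (5,1)
    t=1.4200 [y] (5,2)
    t=1.6628 [x] (4,2)
    t=2.8175 [x] (3,2)
    t=3.4200 [y] (3,3)
    t=3.9722 [x] (2,3)
    t=5.1269 [x] (1,3)
    t=5.4200 [y] (1,4)
    t=6.2816 [x] (0,4) — stop
  → r_1 = 6.2816
beam 2: φ=-45°, α=240°
  cosα=-0.5000 sinα=-0.8660 | (6,1) | tMaxX 0.8800 tMaxY 0.3349 | tΔX 2.0000 tΔY 1.1547
    t=0.3349 [y] (6,0) — stop
  → r_2 = 0.3349
beam 3: φ=45°, α=330°
  cosα=0.8660 sinα=-0.5000 | (6,1) | tMaxX 0.6466 tMaxY 0.5800 | tΔX 1.1547 tΔY 2.0000
    t=0.5800 [y] (6,0) — stop
  → r_3 = 0.5800
beam 4: φ=135°, α=60°
  cosα=0.5000 sinα=0.8660 | (6,1) | tMaxX 1.1200 tMaxY 0.8198 | tΔX 2.0000 tΔY 1.1547
    t=0.8198 [y] (6,2)
    t=1.1200 [x] (7,2)
    t=1.9745 [y] (7,3)
    t=3.1200 [x] (8,3)
    t=3.1292 [y] (8,4)
    t=4.2839 [y] (8,5) — stop
  → r_4 = 4.2839

ranges = [6.2816, 0.3349, 0.5800, 4.2839]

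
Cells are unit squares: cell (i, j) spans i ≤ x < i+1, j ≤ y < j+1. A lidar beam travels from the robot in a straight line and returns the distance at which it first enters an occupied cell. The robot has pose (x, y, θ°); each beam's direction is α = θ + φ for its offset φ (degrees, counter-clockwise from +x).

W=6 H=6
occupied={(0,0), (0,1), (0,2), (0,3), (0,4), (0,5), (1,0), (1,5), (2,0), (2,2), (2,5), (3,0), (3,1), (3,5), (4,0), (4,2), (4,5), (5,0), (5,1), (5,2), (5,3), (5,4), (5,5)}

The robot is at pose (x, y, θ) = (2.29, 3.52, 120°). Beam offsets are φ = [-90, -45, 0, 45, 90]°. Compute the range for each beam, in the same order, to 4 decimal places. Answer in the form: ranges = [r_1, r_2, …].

ranges = [2.9600, 1.5322, 1.7090, 1.3355, 1.4896]

beam 1: φ=-90°, α=30°
  dir = (cos 30°, sin 30°) = (0.8660, 0.5000); from cell (2,3)
  next x-line at t=0.8198, next y-line at t=0.9600; Δt_x=1.1547, Δt_y=2.0000
    x: enter (3,3) at t=0.8198
    y: enter (3,4) at t=0.9600
    x: enter (4,4) at t=1.9745
    y: enter (4,5) at t=2.9600 ← occupied
  → r_1 = 2.9600
beam 2: φ=-45°, α=75°
  dir = (cos 75°, sin 75°) = (0.2588, 0.9659); from cell (2,3)
  next x-line at t=2.7432, next y-line at t=0.4969; Δt_x=3.8637, Δt_y=1.0353
    y: enter (2,4) at t=0.4969
    y: enter (2,5) at t=1.5322 ← occupied
  → r_2 = 1.5322
beam 3: φ=0°, α=120°
  dir = (cos 120°, sin 120°) = (-0.5000, 0.8660); from cell (2,3)
  next x-line at t=0.5800, next y-line at t=0.5543; Δt_x=2.0000, Δt_y=1.1547
    y: enter (2,4) at t=0.5543
    x: enter (1,4) at t=0.5800
    y: enter (1,5) at t=1.7090 ← occupied
  → r_3 = 1.7090
beam 4: φ=45°, α=165°
  dir = (cos 165°, sin 165°) = (-0.9659, 0.2588); from cell (2,3)
  next x-line at t=0.3002, next y-line at t=1.8546; Δt_x=1.0353, Δt_y=3.8637
    x: enter (1,3) at t=0.3002
    x: enter (0,3) at t=1.3355 ← occupied
  → r_4 = 1.3355
beam 5: φ=90°, α=210°
  dir = (cos 210°, sin 210°) = (-0.8660, -0.5000); from cell (2,3)
  next x-line at t=0.3349, next y-line at t=1.0400; Δt_x=1.1547, Δt_y=2.0000
    x: enter (1,3) at t=0.3349
    y: enter (1,2) at t=1.0400
    x: enter (0,2) at t=1.4896 ← occupied
  → r_5 = 1.4896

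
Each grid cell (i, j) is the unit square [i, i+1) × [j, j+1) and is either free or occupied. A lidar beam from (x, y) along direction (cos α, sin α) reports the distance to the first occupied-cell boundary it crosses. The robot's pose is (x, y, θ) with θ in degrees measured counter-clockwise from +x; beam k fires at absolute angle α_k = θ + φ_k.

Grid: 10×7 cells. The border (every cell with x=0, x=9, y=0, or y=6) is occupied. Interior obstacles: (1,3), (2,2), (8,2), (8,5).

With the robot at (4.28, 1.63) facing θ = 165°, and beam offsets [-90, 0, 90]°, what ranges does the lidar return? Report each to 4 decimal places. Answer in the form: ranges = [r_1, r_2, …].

beam 1: φ=-90°, α=75°
  cosα=0.2588 sinα=0.9659 | (4,1) | tMaxX 2.7819 tMaxY 0.3831 | tΔX 3.8637 tΔY 1.0353
    t=0.3831 [y] (4,2)
    t=1.4183 [y] (4,3)
    t=2.4536 [y] (4,4)
    t=2.7819 [x] (5,4)
    t=3.4889 [y] (5,5)
    t=4.5242 [y] (5,6) — stop
  → r_1 = 4.5242
beam 2: φ=0°, α=165°
  cosα=-0.9659 sinα=0.2588 | (4,1) | tMaxX 0.2899 tMaxY 1.4296 | tΔX 1.0353 tΔY 3.8637
    t=0.2899 [x] (3,1)
    t=1.3252 [x] (2,1)
    t=1.4296 [y] (2,2) — stop
  → r_2 = 1.4296
beam 3: φ=90°, α=255°
  cosα=-0.2588 sinα=-0.9659 | (4,1) | tMaxX 1.0818 tMaxY 0.6522 | tΔX 3.8637 tΔY 1.0353
    t=0.6522 [y] (4,0) — stop
  → r_3 = 0.6522

ranges = [4.5242, 1.4296, 0.6522]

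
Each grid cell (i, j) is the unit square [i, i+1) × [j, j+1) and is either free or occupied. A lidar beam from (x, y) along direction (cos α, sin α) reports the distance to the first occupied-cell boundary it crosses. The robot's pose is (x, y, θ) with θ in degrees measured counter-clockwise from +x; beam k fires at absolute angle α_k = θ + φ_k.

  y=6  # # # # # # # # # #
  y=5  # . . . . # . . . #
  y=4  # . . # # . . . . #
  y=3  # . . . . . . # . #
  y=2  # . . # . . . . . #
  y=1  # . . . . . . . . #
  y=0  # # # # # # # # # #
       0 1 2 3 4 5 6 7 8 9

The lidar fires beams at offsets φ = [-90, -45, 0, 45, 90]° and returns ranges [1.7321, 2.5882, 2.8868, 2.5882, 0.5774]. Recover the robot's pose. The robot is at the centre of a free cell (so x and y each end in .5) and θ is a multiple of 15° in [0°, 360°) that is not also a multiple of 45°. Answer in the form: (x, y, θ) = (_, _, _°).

Enumerate (i+0.5, j+0.5, θ) over the 35 free cells and 16 admissible headings. For each, cast all 5 beams and compare to the given ranges.
  (1.5, 3.5, 345°): beam 1 = 1.9319 ≠ 1.7321 ✗
  (7.5, 5.5, 165°): beam 1 = 0.5176 ≠ 1.7321 ✗
  (8.5, 2.5, 120°): beam 1 = 0.5774 ≠ 1.7321 ✗
  (5.5, 3.5, 15°): beam 1 = 2.5882 ≠ 1.7321 ✗
  …
  (6.5, 3.5, 240°): r_1=1.7321, r_2=2.5882, r_3=2.8868, r_4=2.5882, r_5=0.5774 — all match ✓
Only this pose fits every beam.

(x, y, θ) = (6.5, 3.5, 240°)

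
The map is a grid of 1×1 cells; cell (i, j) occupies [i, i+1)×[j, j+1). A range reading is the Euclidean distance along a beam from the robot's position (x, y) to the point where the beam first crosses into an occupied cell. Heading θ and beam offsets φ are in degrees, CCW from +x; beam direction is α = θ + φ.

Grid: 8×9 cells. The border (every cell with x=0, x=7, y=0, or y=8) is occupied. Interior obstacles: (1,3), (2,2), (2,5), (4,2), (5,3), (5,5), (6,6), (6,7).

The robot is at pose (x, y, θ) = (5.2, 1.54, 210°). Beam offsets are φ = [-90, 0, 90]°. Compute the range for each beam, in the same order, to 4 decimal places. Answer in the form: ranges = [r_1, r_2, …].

beam 1: φ=-90°, α=120°
  cosα=-0.5000 sinα=0.8660 | (5,1) | tMaxX 0.4000 tMaxY 0.5312 | tΔX 2.0000 tΔY 1.1547
    t=0.4000 [x] (4,1)
    t=0.5312 [y] (4,2) — stop
  → r_1 = 0.5312
beam 2: φ=0°, α=210°
  cosα=-0.8660 sinα=-0.5000 | (5,1) | tMaxX 0.2309 tMaxY 1.0800 | tΔX 1.1547 tΔY 2.0000
    t=0.2309 [x] (4,1)
    t=1.0800 [y] (4,0) — stop
  → r_2 = 1.0800
beam 3: φ=90°, α=300°
  cosα=0.5000 sinα=-0.8660 | (5,1) | tMaxX 1.6000 tMaxY 0.6235 | tΔX 2.0000 tΔY 1.1547
    t=0.6235 [y] (5,0) — stop
  → r_3 = 0.6235

ranges = [0.5312, 1.0800, 0.6235]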